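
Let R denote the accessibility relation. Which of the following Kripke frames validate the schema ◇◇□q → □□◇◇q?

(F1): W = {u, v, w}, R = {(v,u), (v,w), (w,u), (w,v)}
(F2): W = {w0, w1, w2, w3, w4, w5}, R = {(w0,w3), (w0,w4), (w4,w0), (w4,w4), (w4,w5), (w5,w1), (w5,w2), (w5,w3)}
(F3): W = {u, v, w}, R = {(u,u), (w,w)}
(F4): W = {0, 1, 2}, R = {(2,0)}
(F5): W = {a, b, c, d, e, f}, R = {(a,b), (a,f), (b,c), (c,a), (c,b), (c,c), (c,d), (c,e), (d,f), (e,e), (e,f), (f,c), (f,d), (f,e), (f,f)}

(F3), (F4)

The schema corresponds to a generalized confluence (Geach) condition: ∀x ∀y ∀z ((xR²y ∧ xR²z) → ∃w (yRw ∧ zR²w)).
(F1): fails — vR²u, vR²u but no t with uRt and uR²t.
(F2): fails — w0R²w0, w0R²w5 but no w with w0Rw and w5R²w.
(F3): holds.
(F4): holds.
(F5): fails — bR²d, bR²b but no w with dRw and bR²w.
Valid on: (F3), (F4).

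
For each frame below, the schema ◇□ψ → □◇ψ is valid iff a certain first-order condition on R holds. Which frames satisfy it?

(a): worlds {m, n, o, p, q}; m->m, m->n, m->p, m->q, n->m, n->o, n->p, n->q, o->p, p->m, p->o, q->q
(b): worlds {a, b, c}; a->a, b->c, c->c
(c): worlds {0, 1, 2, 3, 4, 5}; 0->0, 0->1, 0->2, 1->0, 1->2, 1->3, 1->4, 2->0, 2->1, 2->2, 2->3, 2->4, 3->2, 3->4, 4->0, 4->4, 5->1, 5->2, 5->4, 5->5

Frame correspondent (Sahlqvist): ∀x ∀y ∀z (Rxy ∧ Rxz → ∃w (Ryw ∧ Rzw)) — i.e. convergence.
(a): fails — Rmq and Rmp but q and p have no common successor.
(b): holds.
(c): holds.

(b), (c)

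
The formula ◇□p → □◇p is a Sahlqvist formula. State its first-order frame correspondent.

Convergence

Suppose ◇□p→□◇p is valid. Take Rxy, Rxz and set V(p)={w : Ryw}. Then □p at y so ◇□p at x, so □◇p at x, so ◇p at z, giving w with Rzw and Ryw.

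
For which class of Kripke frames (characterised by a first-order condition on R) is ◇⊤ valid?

seriality

◇⊤ holds at w iff w has a successor, so frame-validity of ◇⊤ is exactly seriality. Equivalently via □p → ◇p:
Suppose □p→◇p is valid. At any x set V(p)=W. Then □p at x, so ◇p at x, so x has a successor.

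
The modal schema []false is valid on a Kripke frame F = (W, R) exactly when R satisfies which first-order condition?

□⊥ is valid iff no world has any successor (otherwise □⊥ fails at any world with one).

emptiness of R: forall x forall y ~Rxy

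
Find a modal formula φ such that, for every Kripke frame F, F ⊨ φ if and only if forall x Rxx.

The condition is reflexivity. The T schema □p → p defines it.
Suppose □p→p is valid. At any x set V(p)={w : Rxw}. Then □p holds at x, so p holds at x, i.e. Rxx.

□p → p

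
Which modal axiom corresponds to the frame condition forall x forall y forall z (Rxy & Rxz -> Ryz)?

◇r → □◇r

A defining formula is ◇r → □◇r (the 5 axiom).
Suppose ◇r→□◇r is valid. Take Rxy, Rxz and set V(r)={y}. Then ◇r at x, so □◇r at x, so ◇r at z, so some w with Rzw has r; w=y, i.e. Rzy. By symmetry of the argument, Ryz.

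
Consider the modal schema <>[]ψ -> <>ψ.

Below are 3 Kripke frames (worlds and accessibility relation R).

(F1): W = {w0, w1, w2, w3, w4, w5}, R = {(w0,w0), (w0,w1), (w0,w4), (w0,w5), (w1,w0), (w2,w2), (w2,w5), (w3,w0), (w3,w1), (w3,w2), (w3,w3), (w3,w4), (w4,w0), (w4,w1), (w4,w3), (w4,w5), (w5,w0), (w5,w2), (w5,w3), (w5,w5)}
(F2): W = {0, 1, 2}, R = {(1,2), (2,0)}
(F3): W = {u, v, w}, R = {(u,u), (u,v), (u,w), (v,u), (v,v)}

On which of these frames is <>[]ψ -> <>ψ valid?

This is the axiom for a generalized confluence (Geach) condition; its first-order frame correspondent is forall x forall y (xRy -> exists w (yRw & xRw)).
(F1): ✓.
(F2): fails — 1R2 but no w with 2Rw and 1Rw.
(F3): fails — uRw but no t with wRt and uRt.
Valid on: (F1).

(F1)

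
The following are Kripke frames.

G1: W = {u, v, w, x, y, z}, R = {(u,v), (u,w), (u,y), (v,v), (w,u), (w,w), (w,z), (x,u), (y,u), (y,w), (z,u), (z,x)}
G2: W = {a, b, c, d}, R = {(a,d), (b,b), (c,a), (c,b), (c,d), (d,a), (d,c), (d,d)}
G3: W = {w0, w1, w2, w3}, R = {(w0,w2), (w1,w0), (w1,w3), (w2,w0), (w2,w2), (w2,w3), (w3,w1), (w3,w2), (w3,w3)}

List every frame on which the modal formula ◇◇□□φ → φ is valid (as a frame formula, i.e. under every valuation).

This is the axiom for a generalized confluence (Geach) condition; its first-order frame correspondent is ∀x ∀y (xR²y → ∃w (yR²w ∧ x = w)).
G1: fails — uR²v but no t with vR²t and u=t.
G2: fails — cR²b but no w with bR²w and c=w.
G3: condition met.

G3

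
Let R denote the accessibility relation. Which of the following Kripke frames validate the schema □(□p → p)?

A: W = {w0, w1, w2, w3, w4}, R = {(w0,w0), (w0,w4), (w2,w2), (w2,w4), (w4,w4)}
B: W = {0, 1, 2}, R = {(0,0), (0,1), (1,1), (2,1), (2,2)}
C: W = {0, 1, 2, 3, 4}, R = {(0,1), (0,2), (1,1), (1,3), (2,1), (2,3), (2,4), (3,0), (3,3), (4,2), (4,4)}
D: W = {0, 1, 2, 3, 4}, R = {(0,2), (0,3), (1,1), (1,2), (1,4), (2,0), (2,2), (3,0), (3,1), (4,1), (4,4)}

This is the axiom for shift-reflexivity; its first-order frame correspondent is ∀x ∀y (Rxy → Ryy).
A: condition met.
B: condition met.
C: fails — R02 but not R22.
D: fails — R20 but not R00.

A, B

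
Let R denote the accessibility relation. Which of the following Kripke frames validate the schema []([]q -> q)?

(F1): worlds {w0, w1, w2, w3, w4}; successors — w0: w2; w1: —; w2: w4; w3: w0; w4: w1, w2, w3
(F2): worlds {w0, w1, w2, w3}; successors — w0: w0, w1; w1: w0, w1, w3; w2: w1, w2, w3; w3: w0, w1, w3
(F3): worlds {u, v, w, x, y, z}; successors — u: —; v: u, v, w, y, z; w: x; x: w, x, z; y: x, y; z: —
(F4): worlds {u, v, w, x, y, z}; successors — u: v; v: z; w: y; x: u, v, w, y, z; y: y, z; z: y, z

This is the axiom for shift-reflexivity; its first-order frame correspondent is forall x forall y (Rxy -> Ryy).
(F1): fails — Rw2w4 but not Rw4w4.
(F2): ✓.
(F3): fails — Rxw but not Rww.
(F4): fails — Ruv but not Rvv.

(F2)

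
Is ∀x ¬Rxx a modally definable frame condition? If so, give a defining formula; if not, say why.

Any modally definable frame class is closed under surjective bounded morphisms.
The 2-cycle (worlds w0,w1 with w0→w1→w0) is irreflexive, and the map sending every world to a single reflexive point • is a surjective bounded morphism (forth: every edge maps to (•,•); back: every world has a successor). So any modal formula valid on the 2-cycle is also valid on the reflexive point, which is not irreflexive.
So the class is not modally definable.

Not definable by any modal formula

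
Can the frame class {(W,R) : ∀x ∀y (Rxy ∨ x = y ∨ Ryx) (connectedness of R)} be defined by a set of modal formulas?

If a class were modally definable it would be closed under disjoint unions (Goldblatt–Thomason).
Take 2 disjoint single-world reflexive frames: each is trivially connected, but their disjoint union has 2 worlds with no edge between distinct components, so it is not connected.
Hence connectedness of R is not modally definable.

No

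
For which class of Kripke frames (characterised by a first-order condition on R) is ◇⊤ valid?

seriality: ∀x ∃y Rxy

This schema is equivalent to the D axiom □φ → ◇φ.
Its frame correspondent is seriality — ∀x ∃y Rxy.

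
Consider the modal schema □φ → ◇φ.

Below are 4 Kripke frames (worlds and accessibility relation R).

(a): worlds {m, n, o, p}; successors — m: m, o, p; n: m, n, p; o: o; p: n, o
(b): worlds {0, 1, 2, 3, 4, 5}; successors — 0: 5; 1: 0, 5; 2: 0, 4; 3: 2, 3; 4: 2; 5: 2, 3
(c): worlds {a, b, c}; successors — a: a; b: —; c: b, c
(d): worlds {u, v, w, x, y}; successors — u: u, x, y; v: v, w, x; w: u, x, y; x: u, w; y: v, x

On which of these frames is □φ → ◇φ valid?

The schema corresponds to seriality: ∀x ∃y Rxy.
(a): satisfies the condition.
(b): satisfies the condition.
(c): fails — world b has no successor.
(d): satisfies the condition.

(a), (b), (d)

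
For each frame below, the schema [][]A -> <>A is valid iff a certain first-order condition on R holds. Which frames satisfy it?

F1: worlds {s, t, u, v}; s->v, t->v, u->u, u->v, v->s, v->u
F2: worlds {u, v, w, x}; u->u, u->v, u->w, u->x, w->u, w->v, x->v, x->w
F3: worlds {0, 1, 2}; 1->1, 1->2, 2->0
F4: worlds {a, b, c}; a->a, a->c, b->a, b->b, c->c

This is the axiom for a generalized confluence (Geach) condition; its first-order frame correspondent is forall x exists w (x R^2 w & xRw).
F1: fails — at s but no w with sR²w and sRw.
F2: fails — at v but no t with vR²t and vRt.
F3: fails — at 0 but no w with 0R²w and 0Rw.
F4: condition met.
Valid on: F4.

F4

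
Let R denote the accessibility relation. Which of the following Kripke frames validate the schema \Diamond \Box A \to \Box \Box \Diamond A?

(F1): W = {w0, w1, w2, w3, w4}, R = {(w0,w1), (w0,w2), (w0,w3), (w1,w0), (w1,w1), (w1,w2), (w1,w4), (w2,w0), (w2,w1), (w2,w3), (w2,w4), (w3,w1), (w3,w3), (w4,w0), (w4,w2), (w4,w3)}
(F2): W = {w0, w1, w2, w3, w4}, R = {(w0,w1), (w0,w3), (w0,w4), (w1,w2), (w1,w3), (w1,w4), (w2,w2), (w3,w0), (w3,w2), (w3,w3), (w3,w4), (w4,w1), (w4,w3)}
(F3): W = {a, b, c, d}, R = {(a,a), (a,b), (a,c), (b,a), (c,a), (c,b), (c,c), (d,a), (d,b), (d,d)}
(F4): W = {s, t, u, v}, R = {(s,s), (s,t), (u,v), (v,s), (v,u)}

(F1), (F3)

This is the axiom for a generalized confluence (Geach) condition; its first-order frame correspondent is \forall x \forall y \forall z ((xRy \wedge x R^2 z) \to \exists w (yRw \wedge zRw)).
(F1): holds.
(F2): fails — w0Rw4, w0R²w2 but no w with w4Rw and w2Rw.
(F3): holds.
(F4): fails — sRs, sR²t but no w with sRw and tRw.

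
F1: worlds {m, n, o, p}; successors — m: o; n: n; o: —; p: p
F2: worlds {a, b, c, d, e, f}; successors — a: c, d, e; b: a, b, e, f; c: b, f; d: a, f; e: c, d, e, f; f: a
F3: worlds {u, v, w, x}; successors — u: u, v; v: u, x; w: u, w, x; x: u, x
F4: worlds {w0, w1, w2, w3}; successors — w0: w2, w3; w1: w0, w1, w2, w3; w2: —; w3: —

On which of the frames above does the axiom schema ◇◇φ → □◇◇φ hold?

This is the axiom for a generalized confluence (Geach) condition; its first-order frame correspondent is ∀x ∀y ∀z ((xR²y ∧ xRz) → ∃w (y = w ∧ zR²w)).
F1: holds.
F2: fails — aR²b, aRd but no w with b=w and dR²w.
F3: fails — wR²w, wRu but no t with w=t and uR²t.
F4: fails — w1R²w0, w1Rw0 but no w with w0=w and w0R²w.

F1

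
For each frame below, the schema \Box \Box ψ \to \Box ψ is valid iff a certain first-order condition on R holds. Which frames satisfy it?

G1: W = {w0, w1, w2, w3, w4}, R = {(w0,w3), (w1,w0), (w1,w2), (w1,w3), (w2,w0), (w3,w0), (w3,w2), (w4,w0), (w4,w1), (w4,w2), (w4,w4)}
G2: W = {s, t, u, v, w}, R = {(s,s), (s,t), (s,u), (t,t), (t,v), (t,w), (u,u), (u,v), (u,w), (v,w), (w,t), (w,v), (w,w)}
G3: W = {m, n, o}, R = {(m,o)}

G2

Frame correspondent (Sahlqvist): \forall x \forall y (Rxy \to \exists z (Rxz \wedge Rzy)) — i.e. density.
G1: fails — Rw3w2 but no z with Rw3z and Rzw2.
G2: satisfies the condition.
G3: fails — Rmo but no z with Rmz and Rzo.
Valid on: G2.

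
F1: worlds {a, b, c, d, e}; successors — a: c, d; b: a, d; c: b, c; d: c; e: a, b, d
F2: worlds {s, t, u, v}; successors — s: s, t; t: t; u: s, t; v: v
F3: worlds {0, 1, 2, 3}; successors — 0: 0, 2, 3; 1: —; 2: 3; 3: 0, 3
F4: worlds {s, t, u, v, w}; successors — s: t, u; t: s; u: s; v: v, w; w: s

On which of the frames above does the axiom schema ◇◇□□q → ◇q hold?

F2, F3

Frame correspondent (Sahlqvist): ∀x ∀y (xR²y → ∃w (yR²w ∧ xRw)) — i.e. a generalized confluence (Geach) condition.
F1: fails — bR²d but no w with dR²w and bRw.
F2: holds.
F3: holds.
F4: fails — sR²s but no w* with sR²w* and sRw*.
Valid on: F2, F3.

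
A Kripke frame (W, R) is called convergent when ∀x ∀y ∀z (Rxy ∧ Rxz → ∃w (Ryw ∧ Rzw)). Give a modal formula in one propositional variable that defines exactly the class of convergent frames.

◇□r → □◇r

This is convergence; the standard corresponding axiom is .2: ◇□r → □◇r.
Suppose ◇□r→□◇r is valid. Take Rxy, Rxz and set V(r)={w : Ryw}. Then □r at y so ◇□r at x, so □◇r at x, so ◇r at z, giving w with Rzw and Ryw.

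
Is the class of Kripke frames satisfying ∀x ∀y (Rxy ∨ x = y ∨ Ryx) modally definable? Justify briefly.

Modal frame validity is preserved under disjoint unions.
Take 3 disjoint single-world reflexive frames: each is trivially connected, but their disjoint union has 3 worlds with no edge between distinct components, so it is not connected.
So the class is not modally definable.

Not modally definable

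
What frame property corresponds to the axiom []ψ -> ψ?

reflexivity

Suppose □ψ→ψ is valid. At any x set V(ψ)={w : Rxw}. Then □ψ holds at x, so ψ holds at x, i.e. Rxx.
Conversely, on a frame with reflexivity the schema holds at every world under every valuation.
So the correspondent is reflexivity.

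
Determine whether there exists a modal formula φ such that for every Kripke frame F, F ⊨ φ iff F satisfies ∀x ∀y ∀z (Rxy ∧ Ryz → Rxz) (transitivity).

Yes — defined by □p → □□p

Yes: it is transitivity, defined by the 4 schema □p → □□p.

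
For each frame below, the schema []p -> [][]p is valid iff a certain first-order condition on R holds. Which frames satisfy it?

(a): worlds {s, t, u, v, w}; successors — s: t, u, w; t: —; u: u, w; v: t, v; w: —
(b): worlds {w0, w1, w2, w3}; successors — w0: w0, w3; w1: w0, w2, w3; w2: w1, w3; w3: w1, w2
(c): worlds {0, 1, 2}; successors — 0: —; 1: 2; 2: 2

The schema corresponds to transitivity: forall x forall y forall z (Rxy & Ryz -> Rxz).
(a): satisfies the condition.
(b): fails — Rw1w2 and Rw2w1 but not Rw1w1.
(c): satisfies the condition.
Valid on: (a), (c).

(a), (c)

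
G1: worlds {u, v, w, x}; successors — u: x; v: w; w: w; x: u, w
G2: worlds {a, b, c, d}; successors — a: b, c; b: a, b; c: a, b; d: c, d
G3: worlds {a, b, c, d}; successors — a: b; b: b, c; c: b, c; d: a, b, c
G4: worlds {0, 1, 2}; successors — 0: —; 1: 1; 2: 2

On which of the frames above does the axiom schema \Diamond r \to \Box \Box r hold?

This is the axiom for a generalized confluence (Geach) condition; its first-order frame correspondent is \forall x \forall y \forall z ((xRy \wedge x R^2 z) \to \exists w (y = w \wedge z = w)).
G1: fails — uRx, uR²u but x ≠ u.
G2: fails — aRb, aR²a but b ≠ a.
G3: fails — aRb, aR²c but b ≠ c.
G4: ✓.

G4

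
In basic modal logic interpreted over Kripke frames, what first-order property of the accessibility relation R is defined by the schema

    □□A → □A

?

Suppose □□A→□A is valid. Take Rxy and set V(A)={w : xR²w}. Then □□A at x, so □A at x, so A at y, i.e. ∃z(Rxz∧Rzy).
Conversely, any frame satisfying ∀x ∀y (Rxy → ∃z (Rxz ∧ Rzy)) validates the schema.
So the correspondent is density.

Density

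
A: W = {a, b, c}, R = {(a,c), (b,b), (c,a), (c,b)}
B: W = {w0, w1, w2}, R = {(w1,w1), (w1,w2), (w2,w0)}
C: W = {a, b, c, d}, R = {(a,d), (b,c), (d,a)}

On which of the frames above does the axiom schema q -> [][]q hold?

This is the axiom for a generalized confluence (Geach) condition; its first-order frame correspondent is forall x forall z (x R^2 z -> exists w (x = w & z = w)).
A: fails — aR²b but a ≠ b.
B: fails — w1R²w0 but w1 ≠ w0.
C: condition met.

C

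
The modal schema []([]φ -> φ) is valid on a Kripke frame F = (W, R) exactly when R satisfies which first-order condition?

Suppose □(□φ→φ) is valid. Take Rxy and set V(φ)={w : Ryw}. Then at y, □φ holds; since □(□φ→φ) at x, □φ→φ at y, so φ at y, i.e. Ryy.
Conversely, any frame satisfying forall x forall y (Rxy -> Ryy) validates the schema.
So the correspondent is shift-reflexivity.

shift-reflexivity: forall x forall y (Rxy -> Ryy)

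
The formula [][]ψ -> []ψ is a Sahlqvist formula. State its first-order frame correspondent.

Density

Suppose □□ψ→□ψ is valid. Take Rxy and set V(ψ)={w : xR²w}. Then □□ψ at x, so □ψ at x, so ψ at y, i.e. ∃z(Rxz∧Rzy).
Conversely, any frame satisfying forall x forall y (Rxy -> exists z (Rxz & Rzy)) validates the schema.
So the correspondent is density.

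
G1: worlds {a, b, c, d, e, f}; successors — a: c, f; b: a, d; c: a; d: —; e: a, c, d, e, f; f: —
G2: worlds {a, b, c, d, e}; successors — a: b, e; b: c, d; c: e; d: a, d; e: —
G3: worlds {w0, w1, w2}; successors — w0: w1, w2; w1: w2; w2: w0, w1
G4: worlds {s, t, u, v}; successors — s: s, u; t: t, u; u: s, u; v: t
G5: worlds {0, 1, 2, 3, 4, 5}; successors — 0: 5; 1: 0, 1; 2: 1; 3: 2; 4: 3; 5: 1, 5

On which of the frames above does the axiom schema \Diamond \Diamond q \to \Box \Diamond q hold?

The schema corresponds to a generalized confluence (Geach) condition: \forall x \forall y \forall z ((x R^2 y \wedge xRz) \to \exists w (y = w \wedge zRw)).
G1: fails — aR²a, aRf but no w with a=w and fRw.
G2: fails — aR²c, aRe but no w with c=w and eRw.
G3: fails — w0R²w0, w0Rw1 but no w with w0=w and w1Rw.
G4: fails — tR²s, tRt but no w with s=w and tRw.
G5: fails — 1R²0, 1R0 but no w with 0=w and 0Rw.
Valid on no frame.

none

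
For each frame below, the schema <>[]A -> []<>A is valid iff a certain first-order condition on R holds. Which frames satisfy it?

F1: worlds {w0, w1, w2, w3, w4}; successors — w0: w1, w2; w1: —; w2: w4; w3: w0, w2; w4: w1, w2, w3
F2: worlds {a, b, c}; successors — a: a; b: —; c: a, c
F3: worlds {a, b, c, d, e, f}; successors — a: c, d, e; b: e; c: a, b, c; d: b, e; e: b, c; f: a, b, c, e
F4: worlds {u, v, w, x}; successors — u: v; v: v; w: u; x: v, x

Frame correspondent (Sahlqvist): forall x forall y forall z (Rxy & Rxz -> exists w (Ryw & Rzw)) — i.e. convergence.
F1: fails — Rw0w1 and Rw0w1 but w1 and w1 have no common successor.
F2: condition met.
F3: fails — Rcc and Rcb but c and b have no common successor.
F4: condition met.
Valid on: F2, F4.

F2, F4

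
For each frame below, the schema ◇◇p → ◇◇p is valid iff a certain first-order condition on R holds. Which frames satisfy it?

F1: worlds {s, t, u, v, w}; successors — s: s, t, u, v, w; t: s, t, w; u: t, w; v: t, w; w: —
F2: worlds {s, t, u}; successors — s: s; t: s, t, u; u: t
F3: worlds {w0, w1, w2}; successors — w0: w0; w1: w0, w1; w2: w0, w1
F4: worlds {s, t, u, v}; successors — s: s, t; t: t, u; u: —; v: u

This is the axiom for a generalized confluence (Geach) condition; its first-order frame correspondent is ∀x ∀y (xR²y → ∃w (y = w ∧ xR²w)).
F1: ✓.
F2: ✓.
F3: ✓.
F4: ✓.
Valid on: F1, F2, F3, F4.

F1, F2, F3, F4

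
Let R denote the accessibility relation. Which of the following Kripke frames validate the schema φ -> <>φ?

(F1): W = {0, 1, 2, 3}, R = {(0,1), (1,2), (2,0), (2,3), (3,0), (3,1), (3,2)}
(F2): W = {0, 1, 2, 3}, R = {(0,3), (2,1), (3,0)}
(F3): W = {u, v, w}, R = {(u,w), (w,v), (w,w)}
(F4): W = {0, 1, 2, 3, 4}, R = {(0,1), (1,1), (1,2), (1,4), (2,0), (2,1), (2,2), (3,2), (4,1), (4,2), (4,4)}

Frame correspondent (Sahlqvist): forall x Rxx — i.e. reflexivity.
(F1): fails — world 0 does not see itself.
(F2): fails — world 0 does not see itself.
(F3): fails — world u does not see itself.
(F4): fails — world 0 does not see itself.
Valid on no frame.

none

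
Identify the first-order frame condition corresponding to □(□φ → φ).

Shift-reflexivity

Suppose □(□φ→φ) is valid. Take Rxy and set V(φ)={w : Ryw}. Then at y, □φ holds; since □(□φ→φ) at x, □φ→φ at y, so φ at y, i.e. Ryy.
The converse is a direct semantic check.
Frame condition: ∀x ∀y (Rxy → Ryy).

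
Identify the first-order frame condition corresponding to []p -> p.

reflexivity: forall x Rxx

This is the T axiom.
Its frame correspondent is reflexivity — forall x Rxx.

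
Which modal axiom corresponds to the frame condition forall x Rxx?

This is reflexivity; the standard corresponding axiom is T: □s → s.

□s → s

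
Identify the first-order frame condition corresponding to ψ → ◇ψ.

Replacing ψ by ¬ψ and contraposing gives the equivalent schema □ψ → ψ.
Suppose □ψ→ψ is valid. At any x set V(ψ)={w : Rxw}. Then □ψ holds at x, so ψ holds at x, i.e. Rxx.

reflexivity: ∀x Rxx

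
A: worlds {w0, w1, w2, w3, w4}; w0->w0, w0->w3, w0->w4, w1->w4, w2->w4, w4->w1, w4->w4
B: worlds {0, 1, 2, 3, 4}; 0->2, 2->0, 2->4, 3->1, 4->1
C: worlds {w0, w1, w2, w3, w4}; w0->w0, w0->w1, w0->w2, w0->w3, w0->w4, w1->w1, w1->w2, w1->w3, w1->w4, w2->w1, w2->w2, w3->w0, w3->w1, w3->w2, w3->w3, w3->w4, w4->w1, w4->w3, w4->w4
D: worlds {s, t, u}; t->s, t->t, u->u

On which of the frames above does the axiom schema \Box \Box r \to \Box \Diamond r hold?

C

Frame correspondent (Sahlqvist): \forall x \forall z (xRz \to \exists w (x R^2 w \wedge zRw)) — i.e. a generalized confluence (Geach) condition.
A: fails — w0Rw3 but no w with w0R²w and w3Rw.
B: fails — 3R1 but no w with 3R²w and 1Rw.
C: ✓.
D: fails — tRs but no w with tR²w and sRw.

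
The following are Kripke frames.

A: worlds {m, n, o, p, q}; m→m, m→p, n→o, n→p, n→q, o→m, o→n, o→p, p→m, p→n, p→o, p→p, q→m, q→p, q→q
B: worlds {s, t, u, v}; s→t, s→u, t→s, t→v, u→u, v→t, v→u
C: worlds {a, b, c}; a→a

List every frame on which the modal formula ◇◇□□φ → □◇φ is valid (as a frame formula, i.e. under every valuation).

A, C

The schema corresponds to a generalized confluence (Geach) condition: ∀x ∀y ∀z ((xR²y ∧ xRz) → ∃w (yR²w ∧ zRw)).
A: condition met.
B: fails — sR²u, sRt but no w with uR²w and tRw.
C: condition met.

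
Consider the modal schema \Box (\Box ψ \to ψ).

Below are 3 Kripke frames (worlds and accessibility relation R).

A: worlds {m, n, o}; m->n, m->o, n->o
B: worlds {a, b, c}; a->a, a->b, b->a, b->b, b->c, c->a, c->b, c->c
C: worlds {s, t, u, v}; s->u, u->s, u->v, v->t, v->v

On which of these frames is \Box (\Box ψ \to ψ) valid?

The schema corresponds to shift-reflexivity: \forall x \forall y (Rxy \to Ryy).
A: fails — Rno but not Roo.
B: satisfies the condition.
C: fails — Rus but not Rss.
Valid on: B.

B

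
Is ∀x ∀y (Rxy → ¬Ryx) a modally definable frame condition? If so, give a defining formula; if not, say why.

Not definable by any modal formula

Modal frame validity is preserved under surjective bounded morphisms.
The 4-cycle (worlds s,t,u,v with s→t→u→v→s) is asymmetric. Mapping every world to a single reflexive point • is a surjective bounded morphism, and the reflexive point is not asymmetric (R•• but asymmetry requires ¬R••).
So no modal formula (or set of formulas) defines exactly the asymmetric frames.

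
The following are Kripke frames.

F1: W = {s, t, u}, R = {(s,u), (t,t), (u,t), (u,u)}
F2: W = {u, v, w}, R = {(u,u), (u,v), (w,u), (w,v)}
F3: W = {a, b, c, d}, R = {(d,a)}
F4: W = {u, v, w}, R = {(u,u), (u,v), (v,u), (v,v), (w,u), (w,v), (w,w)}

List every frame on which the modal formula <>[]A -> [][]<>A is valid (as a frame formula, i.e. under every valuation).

The schema corresponds to a generalized confluence (Geach) condition: forall x forall y forall z ((xRy & x R^2 z) -> exists w (yRw & zRw)).
F1: condition met.
F2: fails — uRu, uR²v but no t with uRt and vRt.
F3: condition met.
F4: condition met.

F1, F3, F4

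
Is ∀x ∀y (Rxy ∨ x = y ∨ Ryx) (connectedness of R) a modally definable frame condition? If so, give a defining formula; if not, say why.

Modal frame validity is preserved under disjoint unions.
Take 4 disjoint single-world reflexive frames: each is trivially connected, but their disjoint union has 4 worlds with no edge between distinct components, so it is not connected.
So the class is not modally definable.

Not modally definable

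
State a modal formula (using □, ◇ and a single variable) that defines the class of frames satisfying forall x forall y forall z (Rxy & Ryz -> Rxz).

□q → □□q

The condition is transitivity. The 4 schema □q → □□q defines it.
Suppose □q→□□q is valid. Take Rxy, Ryz and set V(q)={w : Rxw}. Then □q at x, so □□q at x, so □q at y, so q at z, i.e. Rxz.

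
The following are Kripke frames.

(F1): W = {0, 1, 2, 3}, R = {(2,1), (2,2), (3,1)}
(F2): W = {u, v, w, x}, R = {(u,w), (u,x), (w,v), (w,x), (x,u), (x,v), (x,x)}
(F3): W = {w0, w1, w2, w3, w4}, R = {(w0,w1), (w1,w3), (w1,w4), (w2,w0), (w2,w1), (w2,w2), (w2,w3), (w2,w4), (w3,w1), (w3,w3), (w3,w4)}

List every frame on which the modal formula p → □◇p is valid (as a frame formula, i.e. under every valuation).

Frame correspondent (Sahlqvist): ∀x ∀y (Rxy → Ryx) — i.e. symmetry.
(F1): fails — R21 but not R12.
(F2): fails — Ruw but not Rwu.
(F3): fails — Rw2w4 but not Rw4w2.
Valid on no frame.

none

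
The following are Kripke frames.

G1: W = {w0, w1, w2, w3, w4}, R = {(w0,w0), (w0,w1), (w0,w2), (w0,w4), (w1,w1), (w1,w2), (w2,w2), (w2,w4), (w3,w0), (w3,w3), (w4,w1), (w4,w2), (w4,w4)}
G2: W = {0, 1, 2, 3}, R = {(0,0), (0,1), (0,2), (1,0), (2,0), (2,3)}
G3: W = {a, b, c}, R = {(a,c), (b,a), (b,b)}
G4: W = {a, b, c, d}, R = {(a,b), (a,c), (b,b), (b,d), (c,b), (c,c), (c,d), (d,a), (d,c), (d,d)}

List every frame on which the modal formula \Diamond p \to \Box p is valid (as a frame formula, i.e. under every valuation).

Frame correspondent (Sahlqvist): \forall x \forall y \forall z (Rxy \wedge Rxz \to y = z) — i.e. partial functionality.
G1: fails — w0 sees both w0 and w1.
G2: fails — 0 sees both 0 and 1.
G3: fails — b sees both a and b.
G4: fails — a sees both b and c.
Valid on no frame.

none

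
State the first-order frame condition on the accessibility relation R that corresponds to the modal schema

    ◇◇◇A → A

This is a Sahlqvist (Geach-type) schema ◇^3□^0A → □^0◇^0A.
Minimal-valuation argument: fix x; take any y with xR^3y and any z with xR^0z. Set V(A) to the set of worlds R-reachable from y in exactly 0 steps. Then □^0A holds at y, so the antecedent holds at x; validity forces ◇^0A at z, giving a w with zR^0w and yR^0w.
First-order correspondent: ∀x ∀y (xR³y → ∃w (y = w ∧ x = w)).

∀x ∀y (xR³y → ∃w (y = w ∧ x = w))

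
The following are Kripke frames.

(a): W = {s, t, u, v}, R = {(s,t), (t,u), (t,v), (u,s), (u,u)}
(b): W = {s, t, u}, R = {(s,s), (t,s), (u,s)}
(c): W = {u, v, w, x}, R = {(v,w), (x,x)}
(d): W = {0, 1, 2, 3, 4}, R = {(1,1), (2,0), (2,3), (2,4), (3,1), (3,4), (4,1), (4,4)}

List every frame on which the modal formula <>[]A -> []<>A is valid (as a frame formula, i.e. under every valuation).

(b)

Frame correspondent (Sahlqvist): forall x forall y forall z (Rxy & Rxz -> exists w (Ryw & Rzw)) — i.e. convergence.
(a): fails — Rtv and Rtv but v and v have no common successor.
(b): holds.
(c): fails — Rvw and Rvw but w and w have no common successor.
(d): fails — R23 and R20 but 3 and 0 have no common successor.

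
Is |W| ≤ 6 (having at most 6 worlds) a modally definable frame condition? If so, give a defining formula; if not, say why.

Not definable by any modal formula

Modal frame validity is preserved under disjoint unions.
Any modal formula valid on each of 7 disjoint one-world frames is valid on their disjoint union (validity is preserved under disjoint unions). Each one-world frame has |W|=1≤6, but the union has |W|=7.
So no modal formula (or set of formulas) defines exactly the |W|≤6 frames.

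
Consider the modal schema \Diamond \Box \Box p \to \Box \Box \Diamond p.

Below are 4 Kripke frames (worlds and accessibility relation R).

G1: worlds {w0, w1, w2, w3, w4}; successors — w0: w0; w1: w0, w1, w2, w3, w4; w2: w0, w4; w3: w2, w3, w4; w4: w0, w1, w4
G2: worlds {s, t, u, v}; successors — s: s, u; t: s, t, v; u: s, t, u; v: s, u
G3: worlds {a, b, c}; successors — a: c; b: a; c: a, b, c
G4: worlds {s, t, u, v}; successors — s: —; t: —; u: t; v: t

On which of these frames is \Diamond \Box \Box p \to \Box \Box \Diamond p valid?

G2, G4

Frame correspondent (Sahlqvist): \forall x \forall y \forall z ((xRy \wedge x R^2 z) \to \exists w (y R^2 w \wedge zRw)) — i.e. a generalized confluence (Geach) condition.
G1: fails — w1Rw0, w1R²w3 but no w with w0R²w and w3Rw.
G2: holds.
G3: fails — cRb, cR²b but no w with bR²w and bRw.
G4: holds.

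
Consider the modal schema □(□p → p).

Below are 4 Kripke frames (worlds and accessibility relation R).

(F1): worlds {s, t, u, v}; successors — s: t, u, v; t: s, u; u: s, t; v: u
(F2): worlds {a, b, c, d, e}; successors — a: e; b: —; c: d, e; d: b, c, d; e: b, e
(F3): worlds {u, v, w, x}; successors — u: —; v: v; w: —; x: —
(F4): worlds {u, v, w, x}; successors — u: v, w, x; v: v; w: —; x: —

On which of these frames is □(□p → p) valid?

(F3)

This is the axiom for shift-reflexivity; its first-order frame correspondent is ∀x ∀y (Rxy → Ryy).
(F1): fails — Rut but not Rtt.
(F2): fails — Reb but not Rbb.
(F3): holds.
(F4): fails — Ruw but not Rww.
Valid on: (F3).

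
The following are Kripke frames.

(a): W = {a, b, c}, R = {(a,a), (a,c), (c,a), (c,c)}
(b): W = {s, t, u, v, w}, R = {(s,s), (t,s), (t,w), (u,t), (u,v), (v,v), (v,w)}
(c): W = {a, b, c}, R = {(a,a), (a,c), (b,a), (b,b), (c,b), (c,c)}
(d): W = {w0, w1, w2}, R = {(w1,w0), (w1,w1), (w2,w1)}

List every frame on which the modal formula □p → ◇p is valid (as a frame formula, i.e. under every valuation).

(c)

This is the axiom for seriality; its first-order frame correspondent is ∀x ∃y Rxy.
(a): fails — world b has no successor.
(b): fails — world w has no successor.
(c): holds.
(d): fails — world w0 has no successor.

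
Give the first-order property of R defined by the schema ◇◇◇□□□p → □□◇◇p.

This is a Sahlqvist (Geach-type) schema ◇^3□^3p → □^2◇^2p.
First-order correspondent: ∀x ∀y ∀z ((xR³y ∧ xR²z) → ∃w (yR³w ∧ zR²w)).

∀x ∀y ∀z ((xR³y ∧ xR²z) → ∃w (yR³w ∧ zR²w))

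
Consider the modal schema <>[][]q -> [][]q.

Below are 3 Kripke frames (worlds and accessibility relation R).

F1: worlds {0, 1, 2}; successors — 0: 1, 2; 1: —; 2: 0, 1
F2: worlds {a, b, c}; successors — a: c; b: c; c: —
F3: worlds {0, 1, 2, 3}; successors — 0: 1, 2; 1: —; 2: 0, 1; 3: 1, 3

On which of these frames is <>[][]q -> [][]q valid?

F2

Frame correspondent (Sahlqvist): forall x forall y forall z ((xRy & x R^2 z) -> exists w (y R^2 w & z = w)) — i.e. a generalized confluence (Geach) condition.
F1: fails — 0R1, 0R²0 but no w with 1R²w and 0=w.
F2: ✓.
F3: fails — 0R1, 0R²0 but no w with 1R²w and 0=w.
Valid on: F2.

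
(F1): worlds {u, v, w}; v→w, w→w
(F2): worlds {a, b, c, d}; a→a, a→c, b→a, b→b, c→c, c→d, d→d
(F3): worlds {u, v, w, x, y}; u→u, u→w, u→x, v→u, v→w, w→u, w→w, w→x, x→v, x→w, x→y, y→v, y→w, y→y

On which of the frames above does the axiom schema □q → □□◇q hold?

(F1), (F3)

The schema corresponds to a generalized confluence (Geach) condition: ∀x ∀z (xR²z → ∃w (xRw ∧ zRw)).
(F1): condition met.
(F2): fails — aR²d but no w with aRw and dRw.
(F3): condition met.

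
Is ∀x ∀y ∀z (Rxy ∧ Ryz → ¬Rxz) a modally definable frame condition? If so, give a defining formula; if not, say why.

Not modally definable

If a class were modally definable it would be closed under surjective bounded morphisms (Goldblatt–Thomason).
The 5-cycle (worlds s,t,u,v,w with s→t→u→v→w→s) is intransitive. Mapping every world to a single reflexive point • is a surjective bounded morphism; the reflexive point is not intransitive (R••∧R•• but R••).
So no modal formula (or set of formulas) defines exactly the intransitive frames.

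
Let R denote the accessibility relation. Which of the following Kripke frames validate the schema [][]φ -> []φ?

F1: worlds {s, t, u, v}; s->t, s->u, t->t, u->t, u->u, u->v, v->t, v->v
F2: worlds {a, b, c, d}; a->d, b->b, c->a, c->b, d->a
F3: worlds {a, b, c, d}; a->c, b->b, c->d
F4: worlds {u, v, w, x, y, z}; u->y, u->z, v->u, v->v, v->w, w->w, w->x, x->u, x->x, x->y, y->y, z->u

F1

This is the axiom for density; its first-order frame correspondent is forall x forall y (Rxy -> exists z (Rxz & Rzy)).
F1: holds.
F2: fails — Rca but no z with Rcz and Rza.
F3: fails — Rac but no z with Raz and Rzc.
F4: fails — Ruz but no t with Rut and Rtz.
Valid on: F1.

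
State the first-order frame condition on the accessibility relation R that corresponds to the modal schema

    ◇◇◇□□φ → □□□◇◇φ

∀x ∀y ∀z ((xR³y ∧ xR³z) → ∃w (yR²w ∧ zR²w))

This is a Sahlqvist (Geach-type) schema ◇^3□^2φ → □^3◇^2φ.
Minimal-valuation argument: fix x; take any y with xR^3y and any z with xR^3z. Set V(φ) to the set of worlds R-reachable from y in exactly 2 steps. Then □^2φ holds at y, so the antecedent holds at x; validity forces ◇^2φ at z, giving a w with zR^2w and yR^2w.
First-order correspondent: ∀x ∀y ∀z ((xR³y ∧ xR³z) → ∃w (yR²w ∧ zR²w)).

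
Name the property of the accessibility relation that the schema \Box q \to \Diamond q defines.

Suppose □q→◇q is valid. At any x set V(q)=W. Then □q at x, so ◇q at x, so x has a successor.
The converse is a direct semantic check.
Frame condition: \forall x \exists y Rxy.

Seriality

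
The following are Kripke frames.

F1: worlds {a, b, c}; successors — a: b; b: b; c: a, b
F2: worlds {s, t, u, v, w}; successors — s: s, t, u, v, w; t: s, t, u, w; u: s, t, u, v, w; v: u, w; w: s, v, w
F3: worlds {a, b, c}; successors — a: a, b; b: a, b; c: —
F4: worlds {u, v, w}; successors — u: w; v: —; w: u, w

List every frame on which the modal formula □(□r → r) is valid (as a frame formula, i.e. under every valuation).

F3

Frame correspondent (Sahlqvist): ∀x ∀y (Rxy → Ryy) — i.e. shift-reflexivity.
F1: fails — Rca but not Raa.
F2: fails — Ruv but not Rvv.
F3: holds.
F4: fails — Rwu but not Ruu.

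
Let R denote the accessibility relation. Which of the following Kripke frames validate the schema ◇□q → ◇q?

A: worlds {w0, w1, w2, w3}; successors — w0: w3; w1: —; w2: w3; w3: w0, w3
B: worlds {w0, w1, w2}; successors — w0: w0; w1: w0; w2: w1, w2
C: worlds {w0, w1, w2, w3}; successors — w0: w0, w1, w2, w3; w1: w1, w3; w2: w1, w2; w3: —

A

This is the axiom for a generalized confluence (Geach) condition; its first-order frame correspondent is ∀x ∀y (xRy → ∃w (yRw ∧ xRw)).
A: condition met.
B: fails — w2Rw1 but no w with w1Rw and w2Rw.
C: fails — w0Rw3 but no w with w3Rw and w0Rw.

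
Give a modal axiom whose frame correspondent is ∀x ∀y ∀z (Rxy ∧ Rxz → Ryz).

A defining formula is ◇s → □◇s (the 5 axiom).

◇s → □◇s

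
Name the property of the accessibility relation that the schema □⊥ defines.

emptiness of R: ∀x ∀y ¬Rxy

□⊥ is valid iff no world has any successor (otherwise □⊥ fails at any world with one).
Conversely, on a frame with emptiness of R the schema holds at every world under every valuation.
So the correspondent is emptiness of R.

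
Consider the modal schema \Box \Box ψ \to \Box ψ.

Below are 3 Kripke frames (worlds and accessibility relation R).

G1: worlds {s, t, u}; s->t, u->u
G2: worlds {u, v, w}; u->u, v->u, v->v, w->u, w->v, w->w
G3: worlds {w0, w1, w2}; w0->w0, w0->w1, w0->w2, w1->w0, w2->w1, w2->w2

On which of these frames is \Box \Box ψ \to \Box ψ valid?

Frame correspondent (Sahlqvist): \forall x \forall y (Rxy \to \exists z (Rxz \wedge Rzy)) — i.e. density.
G1: fails — Rst but no z with Rsz and Rzt.
G2: ✓.
G3: ✓.

G2, G3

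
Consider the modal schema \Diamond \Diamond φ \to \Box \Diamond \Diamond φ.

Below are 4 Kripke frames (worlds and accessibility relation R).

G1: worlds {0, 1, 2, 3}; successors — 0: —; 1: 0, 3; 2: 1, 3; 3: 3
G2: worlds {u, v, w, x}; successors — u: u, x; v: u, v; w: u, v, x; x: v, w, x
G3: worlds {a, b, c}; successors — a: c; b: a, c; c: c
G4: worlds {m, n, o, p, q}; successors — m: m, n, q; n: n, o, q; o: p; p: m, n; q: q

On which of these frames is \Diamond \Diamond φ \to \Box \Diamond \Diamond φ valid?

G3

Frame correspondent (Sahlqvist): \forall x \forall y \forall z ((x R^2 y \wedge xRz) \to \exists w (y = w \wedge z R^2 w)) — i.e. a generalized confluence (Geach) condition.
G1: fails — 1R²3, 1R0 but no w with 3=w and 0R²w.
G2: fails — wR²w, wRv but no t with w=t and vR²t.
G3: satisfies the condition.
G4: fails — mR²m, mRn but no w with m=w and nR²w.
Valid on: G3.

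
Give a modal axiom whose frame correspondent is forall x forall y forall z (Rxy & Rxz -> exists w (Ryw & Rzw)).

◇□p → □◇p

The condition is convergence. The .2 schema ◇□p → □◇p defines it.
Suppose ◇□p→□◇p is valid. Take Rxy, Rxz and set V(p)={w : Ryw}. Then □p at y so ◇□p at x, so □◇p at x, so ◇p at z, giving w with Rzw and Ryw.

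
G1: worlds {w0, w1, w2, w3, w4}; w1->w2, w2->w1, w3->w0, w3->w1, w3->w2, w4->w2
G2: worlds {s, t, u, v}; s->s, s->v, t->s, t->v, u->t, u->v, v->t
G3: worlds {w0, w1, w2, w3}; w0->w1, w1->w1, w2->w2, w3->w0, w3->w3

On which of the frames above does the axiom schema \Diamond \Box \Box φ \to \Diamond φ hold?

The schema corresponds to a generalized confluence (Geach) condition: \forall x \forall y (xRy \to \exists w (y R^2 w \wedge xRw)).
G1: fails — w3Rw0 but no w with w0R²w and w3Rw.
G2: condition met.
G3: fails — w3Rw0 but no w with w0R²w and w3Rw.
Valid on: G2.

G2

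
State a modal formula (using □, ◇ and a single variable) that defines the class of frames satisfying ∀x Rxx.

This is reflexivity; the standard corresponding axiom is T: □s → s.
Suppose □s→s is valid. At any x set V(s)={w : Rxw}. Then □s holds at x, so s holds at x, i.e. Rxx.

□s → s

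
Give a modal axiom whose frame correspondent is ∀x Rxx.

□s → s

The condition is reflexivity. The T schema □s → s defines it.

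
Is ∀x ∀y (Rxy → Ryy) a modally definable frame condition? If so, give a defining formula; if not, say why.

Yes, by □(□q → q)

This is a Sahlqvist condition; the T□ axiom □(□q → q) defines it.
Suppose □(□q→q) is valid. Take Rxy and set V(q)={w : Ryw}. Then at y, □q holds; since □(□q→q) at x, □q→q at y, so q at y, i.e. Ryy.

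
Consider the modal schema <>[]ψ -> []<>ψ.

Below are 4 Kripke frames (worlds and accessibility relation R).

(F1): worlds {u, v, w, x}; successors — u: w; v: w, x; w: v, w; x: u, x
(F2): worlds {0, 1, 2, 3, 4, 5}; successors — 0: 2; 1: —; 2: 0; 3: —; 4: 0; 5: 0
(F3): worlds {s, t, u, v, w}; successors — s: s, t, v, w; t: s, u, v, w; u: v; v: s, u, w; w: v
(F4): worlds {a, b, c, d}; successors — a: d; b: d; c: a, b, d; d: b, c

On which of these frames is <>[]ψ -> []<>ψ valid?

This is the axiom for convergence; its first-order frame correspondent is forall x forall y forall z (Rxy & Rxz -> exists w (Ryw & Rzw)).
(F1): fails — Rvw and Rvx but w and x have no common successor.
(F2): condition met.
(F3): fails — Rsv and Rsw but v and w have no common successor.
(F4): fails — Rcd and Rcb but d and b have no common successor.

(F2)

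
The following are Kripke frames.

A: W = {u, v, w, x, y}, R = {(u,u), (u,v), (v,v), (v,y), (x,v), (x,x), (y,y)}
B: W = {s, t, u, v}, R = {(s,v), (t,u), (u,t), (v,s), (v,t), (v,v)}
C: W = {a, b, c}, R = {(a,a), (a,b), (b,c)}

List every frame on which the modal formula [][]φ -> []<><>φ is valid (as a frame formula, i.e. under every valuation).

A

The schema corresponds to a generalized confluence (Geach) condition: forall x forall z (xRz -> exists w (x R^2 w & z R^2 w)).
A: satisfies the condition.
B: fails — tRu but no w with tR²w and uR²w.
C: fails — aRb but no w with aR²w and bR²w.
Valid on: A.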